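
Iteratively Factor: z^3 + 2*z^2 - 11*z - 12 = (z + 4)*(z^2 - 2*z - 3) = (z - 3)*(z + 4)*(z + 1)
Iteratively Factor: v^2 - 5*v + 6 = (v - 3)*(v - 2)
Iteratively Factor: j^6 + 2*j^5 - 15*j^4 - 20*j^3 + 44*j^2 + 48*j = (j - 2)*(j^5 + 4*j^4 - 7*j^3 - 34*j^2 - 24*j) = (j - 2)*(j + 4)*(j^4 - 7*j^2 - 6*j) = (j - 2)*(j + 1)*(j + 4)*(j^3 - j^2 - 6*j) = j*(j - 2)*(j + 1)*(j + 4)*(j^2 - j - 6) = j*(j - 3)*(j - 2)*(j + 1)*(j + 4)*(j + 2)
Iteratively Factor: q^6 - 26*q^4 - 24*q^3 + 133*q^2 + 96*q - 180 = (q + 2)*(q^5 - 2*q^4 - 22*q^3 + 20*q^2 + 93*q - 90) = (q + 2)*(q + 3)*(q^4 - 5*q^3 - 7*q^2 + 41*q - 30) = (q - 2)*(q + 2)*(q + 3)*(q^3 - 3*q^2 - 13*q + 15) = (q - 2)*(q - 1)*(q + 2)*(q + 3)*(q^2 - 2*q - 15) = (q - 2)*(q - 1)*(q + 2)*(q + 3)^2*(q - 5)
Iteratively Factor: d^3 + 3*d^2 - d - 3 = (d - 1)*(d^2 + 4*d + 3) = (d - 1)*(d + 3)*(d + 1)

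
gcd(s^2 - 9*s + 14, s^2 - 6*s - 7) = s - 7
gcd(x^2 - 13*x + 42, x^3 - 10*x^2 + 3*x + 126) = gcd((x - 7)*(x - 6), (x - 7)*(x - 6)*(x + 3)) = x^2 - 13*x + 42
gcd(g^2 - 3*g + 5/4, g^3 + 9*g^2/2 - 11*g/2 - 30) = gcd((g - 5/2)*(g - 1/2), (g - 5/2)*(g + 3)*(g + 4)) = g - 5/2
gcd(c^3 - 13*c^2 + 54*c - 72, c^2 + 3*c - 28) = c - 4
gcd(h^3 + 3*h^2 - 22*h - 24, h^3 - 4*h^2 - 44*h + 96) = h + 6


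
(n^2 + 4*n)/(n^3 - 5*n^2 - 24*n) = (n + 4)/(n^2 - 5*n - 24)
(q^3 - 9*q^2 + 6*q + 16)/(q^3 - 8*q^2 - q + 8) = (q - 2)/(q - 1)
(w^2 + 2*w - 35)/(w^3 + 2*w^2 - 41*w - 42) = (w - 5)/(w^2 - 5*w - 6)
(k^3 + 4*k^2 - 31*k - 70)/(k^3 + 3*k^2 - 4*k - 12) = (k^2 + 2*k - 35)/(k^2 + k - 6)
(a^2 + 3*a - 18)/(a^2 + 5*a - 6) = (a - 3)/(a - 1)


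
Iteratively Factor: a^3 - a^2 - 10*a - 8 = (a + 2)*(a^2 - 3*a - 4) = (a - 4)*(a + 2)*(a + 1)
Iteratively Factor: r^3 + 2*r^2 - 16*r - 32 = (r - 4)*(r^2 + 6*r + 8) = (r - 4)*(r + 4)*(r + 2)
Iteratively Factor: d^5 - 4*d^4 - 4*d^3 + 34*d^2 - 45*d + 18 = (d - 2)*(d^4 - 2*d^3 - 8*d^2 + 18*d - 9) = (d - 2)*(d - 1)*(d^3 - d^2 - 9*d + 9) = (d - 3)*(d - 2)*(d - 1)*(d^2 + 2*d - 3) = (d - 3)*(d - 2)*(d - 1)^2*(d + 3)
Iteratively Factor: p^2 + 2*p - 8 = (p + 4)*(p - 2)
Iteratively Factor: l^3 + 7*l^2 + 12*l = (l + 4)*(l^2 + 3*l) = (l + 3)*(l + 4)*(l)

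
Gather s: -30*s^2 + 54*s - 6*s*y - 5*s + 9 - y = -30*s^2 + s*(49 - 6*y) - y + 9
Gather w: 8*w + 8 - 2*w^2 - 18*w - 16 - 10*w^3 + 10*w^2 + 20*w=-10*w^3 + 8*w^2 + 10*w - 8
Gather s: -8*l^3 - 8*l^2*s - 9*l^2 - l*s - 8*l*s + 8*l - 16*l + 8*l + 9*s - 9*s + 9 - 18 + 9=-8*l^3 - 9*l^2 + s*(-8*l^2 - 9*l)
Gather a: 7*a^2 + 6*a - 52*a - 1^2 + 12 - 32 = 7*a^2 - 46*a - 21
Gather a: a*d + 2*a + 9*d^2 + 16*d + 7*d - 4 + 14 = a*(d + 2) + 9*d^2 + 23*d + 10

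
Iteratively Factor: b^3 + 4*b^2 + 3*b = (b + 1)*(b^2 + 3*b) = b*(b + 1)*(b + 3)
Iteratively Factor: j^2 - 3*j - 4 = (j - 4)*(j + 1)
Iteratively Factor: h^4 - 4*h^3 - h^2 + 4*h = (h + 1)*(h^3 - 5*h^2 + 4*h) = (h - 1)*(h + 1)*(h^2 - 4*h) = (h - 4)*(h - 1)*(h + 1)*(h)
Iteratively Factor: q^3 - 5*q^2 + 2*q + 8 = (q - 4)*(q^2 - q - 2) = (q - 4)*(q - 2)*(q + 1)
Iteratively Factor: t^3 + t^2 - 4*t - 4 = (t + 1)*(t^2 - 4) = (t - 2)*(t + 1)*(t + 2)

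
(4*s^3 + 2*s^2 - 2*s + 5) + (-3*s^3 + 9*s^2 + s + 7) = s^3 + 11*s^2 - s + 12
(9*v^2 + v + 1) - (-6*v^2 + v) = 15*v^2 + 1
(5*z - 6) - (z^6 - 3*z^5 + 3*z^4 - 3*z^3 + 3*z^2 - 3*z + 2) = -z^6 + 3*z^5 - 3*z^4 + 3*z^3 - 3*z^2 + 8*z - 8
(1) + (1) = 2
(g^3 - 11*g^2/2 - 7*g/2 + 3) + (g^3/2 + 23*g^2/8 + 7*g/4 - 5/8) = 3*g^3/2 - 21*g^2/8 - 7*g/4 + 19/8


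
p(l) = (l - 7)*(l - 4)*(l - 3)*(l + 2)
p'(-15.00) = -22552.00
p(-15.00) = 97812.00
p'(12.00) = 2558.00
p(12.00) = 5040.00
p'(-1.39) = -134.04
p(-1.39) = -121.10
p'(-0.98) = -65.02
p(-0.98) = -161.33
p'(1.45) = 70.20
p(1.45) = -75.68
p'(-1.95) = -257.25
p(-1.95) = -13.18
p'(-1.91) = -247.26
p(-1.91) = -23.27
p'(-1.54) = -163.63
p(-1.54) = -98.81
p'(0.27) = 53.27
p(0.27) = -155.57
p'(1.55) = 68.71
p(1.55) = -68.73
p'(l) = (l - 7)*(l - 4)*(l - 3) + (l - 7)*(l - 4)*(l + 2) + (l - 7)*(l - 3)*(l + 2) + (l - 4)*(l - 3)*(l + 2)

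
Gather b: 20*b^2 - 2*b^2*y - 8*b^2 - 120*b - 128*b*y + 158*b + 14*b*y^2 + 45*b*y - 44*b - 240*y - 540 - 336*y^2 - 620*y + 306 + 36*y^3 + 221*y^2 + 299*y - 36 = b^2*(12 - 2*y) + b*(14*y^2 - 83*y - 6) + 36*y^3 - 115*y^2 - 561*y - 270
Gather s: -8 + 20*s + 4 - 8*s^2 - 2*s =-8*s^2 + 18*s - 4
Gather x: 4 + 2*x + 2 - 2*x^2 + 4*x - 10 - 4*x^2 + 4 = -6*x^2 + 6*x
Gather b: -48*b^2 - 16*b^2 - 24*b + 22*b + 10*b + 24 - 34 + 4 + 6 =-64*b^2 + 8*b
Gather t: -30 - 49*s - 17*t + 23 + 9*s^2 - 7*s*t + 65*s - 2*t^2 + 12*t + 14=9*s^2 + 16*s - 2*t^2 + t*(-7*s - 5) + 7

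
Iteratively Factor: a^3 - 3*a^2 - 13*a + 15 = (a - 5)*(a^2 + 2*a - 3) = (a - 5)*(a + 3)*(a - 1)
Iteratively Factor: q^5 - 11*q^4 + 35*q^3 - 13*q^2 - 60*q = (q - 3)*(q^4 - 8*q^3 + 11*q^2 + 20*q) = (q - 4)*(q - 3)*(q^3 - 4*q^2 - 5*q) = q*(q - 4)*(q - 3)*(q^2 - 4*q - 5) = q*(q - 5)*(q - 4)*(q - 3)*(q + 1)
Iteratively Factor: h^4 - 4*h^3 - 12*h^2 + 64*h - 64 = (h - 2)*(h^3 - 2*h^2 - 16*h + 32) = (h - 2)^2*(h^2 - 16) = (h - 4)*(h - 2)^2*(h + 4)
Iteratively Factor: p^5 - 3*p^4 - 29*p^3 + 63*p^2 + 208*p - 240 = (p - 1)*(p^4 - 2*p^3 - 31*p^2 + 32*p + 240) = (p - 1)*(p + 3)*(p^3 - 5*p^2 - 16*p + 80) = (p - 4)*(p - 1)*(p + 3)*(p^2 - p - 20) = (p - 5)*(p - 4)*(p - 1)*(p + 3)*(p + 4)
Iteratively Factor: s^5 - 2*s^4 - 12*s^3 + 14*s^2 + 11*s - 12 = (s - 4)*(s^4 + 2*s^3 - 4*s^2 - 2*s + 3) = (s - 4)*(s + 3)*(s^3 - s^2 - s + 1) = (s - 4)*(s - 1)*(s + 3)*(s^2 - 1) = (s - 4)*(s - 1)*(s + 1)*(s + 3)*(s - 1)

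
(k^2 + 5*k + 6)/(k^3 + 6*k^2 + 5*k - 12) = (k + 2)/(k^2 + 3*k - 4)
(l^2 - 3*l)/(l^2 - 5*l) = (l - 3)/(l - 5)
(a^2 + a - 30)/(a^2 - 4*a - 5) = (a + 6)/(a + 1)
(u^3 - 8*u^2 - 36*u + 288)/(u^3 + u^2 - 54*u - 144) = (u - 6)/(u + 3)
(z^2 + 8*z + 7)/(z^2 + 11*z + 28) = (z + 1)/(z + 4)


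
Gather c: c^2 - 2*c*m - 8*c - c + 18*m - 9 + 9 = c^2 + c*(-2*m - 9) + 18*m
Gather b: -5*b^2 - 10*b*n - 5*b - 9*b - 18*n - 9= -5*b^2 + b*(-10*n - 14) - 18*n - 9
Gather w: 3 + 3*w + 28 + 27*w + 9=30*w + 40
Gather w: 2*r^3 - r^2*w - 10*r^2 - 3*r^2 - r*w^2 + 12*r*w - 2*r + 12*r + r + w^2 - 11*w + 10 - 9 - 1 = 2*r^3 - 13*r^2 + 11*r + w^2*(1 - r) + w*(-r^2 + 12*r - 11)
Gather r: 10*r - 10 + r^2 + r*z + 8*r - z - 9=r^2 + r*(z + 18) - z - 19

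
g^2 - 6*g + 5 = (g - 5)*(g - 1)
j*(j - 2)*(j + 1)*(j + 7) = j^4 + 6*j^3 - 9*j^2 - 14*j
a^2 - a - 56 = (a - 8)*(a + 7)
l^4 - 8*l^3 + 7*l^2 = l^2*(l - 7)*(l - 1)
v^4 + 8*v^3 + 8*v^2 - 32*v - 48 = (v - 2)*(v + 2)^2*(v + 6)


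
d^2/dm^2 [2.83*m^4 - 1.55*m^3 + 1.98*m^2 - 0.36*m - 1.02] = 33.96*m^2 - 9.3*m + 3.96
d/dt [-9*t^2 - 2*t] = -18*t - 2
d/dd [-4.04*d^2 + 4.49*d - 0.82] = 4.49 - 8.08*d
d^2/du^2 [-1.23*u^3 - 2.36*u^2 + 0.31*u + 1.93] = -7.38*u - 4.72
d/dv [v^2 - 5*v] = 2*v - 5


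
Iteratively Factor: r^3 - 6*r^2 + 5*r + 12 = (r - 4)*(r^2 - 2*r - 3) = (r - 4)*(r - 3)*(r + 1)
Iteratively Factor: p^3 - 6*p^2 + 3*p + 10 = (p - 2)*(p^2 - 4*p - 5) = (p - 2)*(p + 1)*(p - 5)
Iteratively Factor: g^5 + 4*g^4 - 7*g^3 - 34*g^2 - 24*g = (g + 4)*(g^4 - 7*g^2 - 6*g) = g*(g + 4)*(g^3 - 7*g - 6) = g*(g - 3)*(g + 4)*(g^2 + 3*g + 2) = g*(g - 3)*(g + 1)*(g + 4)*(g + 2)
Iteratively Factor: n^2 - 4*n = (n - 4)*(n)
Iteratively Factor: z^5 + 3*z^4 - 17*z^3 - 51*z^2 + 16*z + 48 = (z + 4)*(z^4 - z^3 - 13*z^2 + z + 12) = (z - 4)*(z + 4)*(z^3 + 3*z^2 - z - 3) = (z - 4)*(z + 3)*(z + 4)*(z^2 - 1) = (z - 4)*(z + 1)*(z + 3)*(z + 4)*(z - 1)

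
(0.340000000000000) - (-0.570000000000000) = 0.910000000000000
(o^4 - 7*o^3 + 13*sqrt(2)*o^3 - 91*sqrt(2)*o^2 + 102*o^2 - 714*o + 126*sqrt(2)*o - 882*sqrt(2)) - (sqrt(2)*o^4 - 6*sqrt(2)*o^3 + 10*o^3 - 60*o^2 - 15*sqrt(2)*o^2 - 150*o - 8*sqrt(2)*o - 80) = -sqrt(2)*o^4 + o^4 - 17*o^3 + 19*sqrt(2)*o^3 - 76*sqrt(2)*o^2 + 162*o^2 - 564*o + 134*sqrt(2)*o - 882*sqrt(2) + 80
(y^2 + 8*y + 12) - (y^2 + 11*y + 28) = -3*y - 16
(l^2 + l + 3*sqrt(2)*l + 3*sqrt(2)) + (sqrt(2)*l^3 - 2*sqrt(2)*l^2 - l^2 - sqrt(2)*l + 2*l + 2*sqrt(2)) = sqrt(2)*l^3 - 2*sqrt(2)*l^2 + 2*sqrt(2)*l + 3*l + 5*sqrt(2)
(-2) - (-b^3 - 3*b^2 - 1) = b^3 + 3*b^2 - 1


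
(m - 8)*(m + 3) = m^2 - 5*m - 24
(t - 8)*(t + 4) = t^2 - 4*t - 32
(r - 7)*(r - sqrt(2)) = r^2 - 7*r - sqrt(2)*r + 7*sqrt(2)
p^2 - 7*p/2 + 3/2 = (p - 3)*(p - 1/2)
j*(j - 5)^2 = j^3 - 10*j^2 + 25*j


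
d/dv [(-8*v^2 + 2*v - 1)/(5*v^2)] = 2*(1 - v)/(5*v^3)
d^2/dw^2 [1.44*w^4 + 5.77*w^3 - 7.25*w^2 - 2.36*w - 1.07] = 17.28*w^2 + 34.62*w - 14.5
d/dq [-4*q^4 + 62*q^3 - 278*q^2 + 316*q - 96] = -16*q^3 + 186*q^2 - 556*q + 316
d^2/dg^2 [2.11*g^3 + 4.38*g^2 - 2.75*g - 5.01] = 12.66*g + 8.76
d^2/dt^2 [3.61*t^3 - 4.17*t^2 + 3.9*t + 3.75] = 21.66*t - 8.34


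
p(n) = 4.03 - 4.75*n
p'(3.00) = -4.75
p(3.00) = -10.22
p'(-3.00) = -4.75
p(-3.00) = 18.28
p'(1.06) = -4.75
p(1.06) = -1.00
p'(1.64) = -4.75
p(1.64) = -3.76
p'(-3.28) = -4.75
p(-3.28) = 19.61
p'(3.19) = -4.75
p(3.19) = -11.12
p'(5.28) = -4.75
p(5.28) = -21.05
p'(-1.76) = -4.75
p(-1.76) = 12.39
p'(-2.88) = -4.75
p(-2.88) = 17.71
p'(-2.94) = -4.75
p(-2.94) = 18.00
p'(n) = -4.75000000000000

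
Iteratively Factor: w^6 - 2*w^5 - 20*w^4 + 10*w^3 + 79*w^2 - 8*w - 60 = (w + 3)*(w^5 - 5*w^4 - 5*w^3 + 25*w^2 + 4*w - 20) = (w - 5)*(w + 3)*(w^4 - 5*w^2 + 4) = (w - 5)*(w - 2)*(w + 3)*(w^3 + 2*w^2 - w - 2) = (w - 5)*(w - 2)*(w + 1)*(w + 3)*(w^2 + w - 2) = (w - 5)*(w - 2)*(w + 1)*(w + 2)*(w + 3)*(w - 1)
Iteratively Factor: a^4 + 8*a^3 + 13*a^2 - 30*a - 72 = (a + 4)*(a^3 + 4*a^2 - 3*a - 18) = (a + 3)*(a + 4)*(a^2 + a - 6) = (a + 3)^2*(a + 4)*(a - 2)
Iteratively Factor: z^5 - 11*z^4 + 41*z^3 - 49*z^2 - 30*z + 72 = (z + 1)*(z^4 - 12*z^3 + 53*z^2 - 102*z + 72) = (z - 4)*(z + 1)*(z^3 - 8*z^2 + 21*z - 18) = (z - 4)*(z - 3)*(z + 1)*(z^2 - 5*z + 6) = (z - 4)*(z - 3)^2*(z + 1)*(z - 2)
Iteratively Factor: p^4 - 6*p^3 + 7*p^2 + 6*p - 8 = (p + 1)*(p^3 - 7*p^2 + 14*p - 8) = (p - 2)*(p + 1)*(p^2 - 5*p + 4) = (p - 2)*(p - 1)*(p + 1)*(p - 4)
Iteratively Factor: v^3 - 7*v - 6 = (v + 2)*(v^2 - 2*v - 3) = (v - 3)*(v + 2)*(v + 1)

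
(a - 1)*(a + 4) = a^2 + 3*a - 4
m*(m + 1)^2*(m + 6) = m^4 + 8*m^3 + 13*m^2 + 6*m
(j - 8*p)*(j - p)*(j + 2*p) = j^3 - 7*j^2*p - 10*j*p^2 + 16*p^3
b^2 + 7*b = b*(b + 7)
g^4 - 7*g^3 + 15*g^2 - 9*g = g*(g - 3)^2*(g - 1)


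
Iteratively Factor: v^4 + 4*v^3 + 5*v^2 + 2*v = (v + 1)*(v^3 + 3*v^2 + 2*v) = (v + 1)^2*(v^2 + 2*v) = v*(v + 1)^2*(v + 2)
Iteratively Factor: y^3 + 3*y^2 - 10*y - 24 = (y + 4)*(y^2 - y - 6) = (y - 3)*(y + 4)*(y + 2)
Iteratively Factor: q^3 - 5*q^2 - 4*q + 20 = (q + 2)*(q^2 - 7*q + 10) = (q - 2)*(q + 2)*(q - 5)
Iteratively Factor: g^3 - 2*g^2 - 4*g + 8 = (g - 2)*(g^2 - 4) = (g - 2)^2*(g + 2)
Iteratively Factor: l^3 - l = (l + 1)*(l^2 - l) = (l - 1)*(l + 1)*(l)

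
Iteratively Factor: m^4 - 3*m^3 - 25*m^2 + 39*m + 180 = (m - 4)*(m^3 + m^2 - 21*m - 45) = (m - 4)*(m + 3)*(m^2 - 2*m - 15) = (m - 5)*(m - 4)*(m + 3)*(m + 3)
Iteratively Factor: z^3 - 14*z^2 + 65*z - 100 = (z - 5)*(z^2 - 9*z + 20) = (z - 5)*(z - 4)*(z - 5)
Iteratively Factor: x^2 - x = (x)*(x - 1)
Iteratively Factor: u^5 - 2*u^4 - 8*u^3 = (u + 2)*(u^4 - 4*u^3) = u*(u + 2)*(u^3 - 4*u^2) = u^2*(u + 2)*(u^2 - 4*u) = u^3*(u + 2)*(u - 4)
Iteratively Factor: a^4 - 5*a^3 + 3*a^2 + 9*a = (a + 1)*(a^3 - 6*a^2 + 9*a) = a*(a + 1)*(a^2 - 6*a + 9) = a*(a - 3)*(a + 1)*(a - 3)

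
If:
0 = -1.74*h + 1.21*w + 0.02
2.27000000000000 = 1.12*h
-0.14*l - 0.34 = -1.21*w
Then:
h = 2.03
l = 22.62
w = 2.90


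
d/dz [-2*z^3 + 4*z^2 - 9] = 2*z*(4 - 3*z)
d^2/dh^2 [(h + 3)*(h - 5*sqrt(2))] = 2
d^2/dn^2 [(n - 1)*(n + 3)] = 2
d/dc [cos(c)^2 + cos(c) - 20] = -sin(c) - sin(2*c)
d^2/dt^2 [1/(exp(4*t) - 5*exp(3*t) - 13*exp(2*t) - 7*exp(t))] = (16*exp(4*t) - 147*exp(3*t) + 347*exp(2*t) + 175*exp(t) + 49)*exp(-t)/(exp(7*t) - 17*exp(6*t) + 69*exp(5*t) + 123*exp(4*t) - 573*exp(3*t) - 1491*exp(2*t) - 1225*exp(t) - 343)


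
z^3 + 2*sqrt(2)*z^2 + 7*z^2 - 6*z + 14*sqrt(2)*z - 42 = (z + 7)*(z - sqrt(2))*(z + 3*sqrt(2))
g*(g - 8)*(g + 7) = g^3 - g^2 - 56*g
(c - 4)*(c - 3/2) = c^2 - 11*c/2 + 6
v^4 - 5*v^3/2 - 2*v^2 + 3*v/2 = v*(v - 3)*(v - 1/2)*(v + 1)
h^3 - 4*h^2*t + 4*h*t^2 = h*(h - 2*t)^2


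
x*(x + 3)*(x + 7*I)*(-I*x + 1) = -I*x^4 + 8*x^3 - 3*I*x^3 + 24*x^2 + 7*I*x^2 + 21*I*x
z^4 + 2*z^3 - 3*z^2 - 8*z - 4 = (z - 2)*(z + 1)^2*(z + 2)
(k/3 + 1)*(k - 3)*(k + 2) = k^3/3 + 2*k^2/3 - 3*k - 6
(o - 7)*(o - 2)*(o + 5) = o^3 - 4*o^2 - 31*o + 70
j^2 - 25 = (j - 5)*(j + 5)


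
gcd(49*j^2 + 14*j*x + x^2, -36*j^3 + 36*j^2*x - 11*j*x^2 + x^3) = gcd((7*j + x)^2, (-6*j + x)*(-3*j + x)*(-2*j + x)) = 1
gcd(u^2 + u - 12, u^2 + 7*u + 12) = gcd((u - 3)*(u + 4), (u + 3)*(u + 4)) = u + 4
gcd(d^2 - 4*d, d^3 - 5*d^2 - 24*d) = d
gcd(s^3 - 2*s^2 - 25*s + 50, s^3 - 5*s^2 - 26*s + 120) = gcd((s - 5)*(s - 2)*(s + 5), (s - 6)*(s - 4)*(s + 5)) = s + 5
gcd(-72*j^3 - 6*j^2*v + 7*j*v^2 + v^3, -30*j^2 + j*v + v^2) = 6*j + v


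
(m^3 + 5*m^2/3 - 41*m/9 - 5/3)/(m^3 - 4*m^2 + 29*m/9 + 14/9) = (3*m^2 + 4*m - 15)/(3*m^2 - 13*m + 14)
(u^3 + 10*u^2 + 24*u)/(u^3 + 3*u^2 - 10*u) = (u^2 + 10*u + 24)/(u^2 + 3*u - 10)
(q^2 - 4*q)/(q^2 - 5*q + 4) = q/(q - 1)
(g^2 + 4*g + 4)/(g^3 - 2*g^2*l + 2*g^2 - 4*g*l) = (g + 2)/(g*(g - 2*l))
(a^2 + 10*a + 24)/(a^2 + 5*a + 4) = (a + 6)/(a + 1)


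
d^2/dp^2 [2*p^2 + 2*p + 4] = 4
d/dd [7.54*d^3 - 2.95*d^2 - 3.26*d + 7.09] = 22.62*d^2 - 5.9*d - 3.26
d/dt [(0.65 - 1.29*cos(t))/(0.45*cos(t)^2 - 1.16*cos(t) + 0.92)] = (-0.5805*cos(t)^2 + 0.585*cos(t) + 0.4328)*sin(t)/(0.2025*cos(t)^4 - 1.044*cos(t)^3 + 2.1736*cos(t)^2 - 2.1344*cos(t) + 0.8464)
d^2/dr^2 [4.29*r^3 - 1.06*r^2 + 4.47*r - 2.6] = 25.74*r - 2.12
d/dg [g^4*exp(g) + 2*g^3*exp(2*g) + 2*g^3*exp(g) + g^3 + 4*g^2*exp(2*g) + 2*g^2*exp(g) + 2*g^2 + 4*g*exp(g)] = g^4*exp(g) + 4*g^3*exp(2*g) + 6*g^3*exp(g) + 14*g^2*exp(2*g) + 8*g^2*exp(g) + 3*g^2 + 8*g*exp(2*g) + 8*g*exp(g) + 4*g + 4*exp(g)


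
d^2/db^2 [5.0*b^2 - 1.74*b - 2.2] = 10.0000000000000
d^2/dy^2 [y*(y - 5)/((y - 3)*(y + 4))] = 12*(-y^3 + 6*y^2 - 30*y + 14)/(y^6 + 3*y^5 - 33*y^4 - 71*y^3 + 396*y^2 + 432*y - 1728)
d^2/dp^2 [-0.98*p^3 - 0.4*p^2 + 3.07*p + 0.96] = -5.88*p - 0.8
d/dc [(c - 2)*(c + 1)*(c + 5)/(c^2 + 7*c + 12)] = (c^4 + 14*c^3 + 71*c^2 + 116*c - 14)/(c^4 + 14*c^3 + 73*c^2 + 168*c + 144)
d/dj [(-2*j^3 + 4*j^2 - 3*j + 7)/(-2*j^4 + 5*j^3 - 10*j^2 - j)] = (-4*j^6 + 16*j^5 - 18*j^4 + 90*j^3 - 139*j^2 + 140*j + 7)/(j^2*(4*j^6 - 20*j^5 + 65*j^4 - 96*j^3 + 90*j^2 + 20*j + 1))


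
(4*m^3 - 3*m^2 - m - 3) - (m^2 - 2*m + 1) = 4*m^3 - 4*m^2 + m - 4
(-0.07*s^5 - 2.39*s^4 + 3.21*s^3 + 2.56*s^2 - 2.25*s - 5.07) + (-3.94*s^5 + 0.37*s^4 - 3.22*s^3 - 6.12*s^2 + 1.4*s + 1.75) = -4.01*s^5 - 2.02*s^4 - 0.0100000000000002*s^3 - 3.56*s^2 - 0.85*s - 3.32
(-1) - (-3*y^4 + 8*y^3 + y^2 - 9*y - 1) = 3*y^4 - 8*y^3 - y^2 + 9*y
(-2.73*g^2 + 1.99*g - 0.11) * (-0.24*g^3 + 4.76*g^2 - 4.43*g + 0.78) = 0.6552*g^5 - 13.4724*g^4 + 21.5927*g^3 - 11.4687*g^2 + 2.0395*g - 0.0858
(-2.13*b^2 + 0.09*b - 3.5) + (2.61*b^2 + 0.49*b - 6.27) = 0.48*b^2 + 0.58*b - 9.77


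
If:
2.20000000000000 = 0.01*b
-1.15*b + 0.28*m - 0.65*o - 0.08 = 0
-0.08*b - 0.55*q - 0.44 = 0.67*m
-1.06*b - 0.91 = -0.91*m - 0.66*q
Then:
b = 220.00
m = 2412.81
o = 650.01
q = -2972.04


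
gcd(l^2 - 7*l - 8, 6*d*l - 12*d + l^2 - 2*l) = 1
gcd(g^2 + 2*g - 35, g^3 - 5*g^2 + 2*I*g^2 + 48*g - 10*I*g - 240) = g - 5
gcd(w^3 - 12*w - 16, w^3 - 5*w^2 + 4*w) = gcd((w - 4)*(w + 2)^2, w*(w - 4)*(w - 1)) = w - 4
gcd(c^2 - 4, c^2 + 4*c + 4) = c + 2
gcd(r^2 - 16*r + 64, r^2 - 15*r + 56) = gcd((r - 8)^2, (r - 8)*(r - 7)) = r - 8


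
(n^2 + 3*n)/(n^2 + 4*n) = (n + 3)/(n + 4)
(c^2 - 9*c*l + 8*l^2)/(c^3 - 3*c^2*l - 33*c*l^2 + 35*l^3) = (c - 8*l)/(c^2 - 2*c*l - 35*l^2)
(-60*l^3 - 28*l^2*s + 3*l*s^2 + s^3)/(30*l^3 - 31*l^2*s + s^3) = (2*l + s)/(-l + s)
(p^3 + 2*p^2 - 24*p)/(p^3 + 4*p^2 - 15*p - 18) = p*(p - 4)/(p^2 - 2*p - 3)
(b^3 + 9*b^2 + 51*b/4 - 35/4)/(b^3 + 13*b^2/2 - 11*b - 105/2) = (b - 1/2)/(b - 3)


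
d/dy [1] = 0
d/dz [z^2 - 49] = 2*z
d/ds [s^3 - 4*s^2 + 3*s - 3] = 3*s^2 - 8*s + 3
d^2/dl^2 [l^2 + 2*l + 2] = 2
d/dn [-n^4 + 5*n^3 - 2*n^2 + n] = -4*n^3 + 15*n^2 - 4*n + 1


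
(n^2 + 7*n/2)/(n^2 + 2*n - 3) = n*(2*n + 7)/(2*(n^2 + 2*n - 3))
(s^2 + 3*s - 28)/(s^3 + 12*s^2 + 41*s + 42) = (s - 4)/(s^2 + 5*s + 6)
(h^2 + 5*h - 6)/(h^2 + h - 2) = (h + 6)/(h + 2)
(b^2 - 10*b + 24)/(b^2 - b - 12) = (b - 6)/(b + 3)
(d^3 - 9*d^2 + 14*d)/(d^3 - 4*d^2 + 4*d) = (d - 7)/(d - 2)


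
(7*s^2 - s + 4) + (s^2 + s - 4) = 8*s^2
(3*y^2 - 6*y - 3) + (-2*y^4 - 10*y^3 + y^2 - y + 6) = -2*y^4 - 10*y^3 + 4*y^2 - 7*y + 3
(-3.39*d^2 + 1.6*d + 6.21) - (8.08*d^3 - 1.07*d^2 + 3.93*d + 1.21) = -8.08*d^3 - 2.32*d^2 - 2.33*d + 5.0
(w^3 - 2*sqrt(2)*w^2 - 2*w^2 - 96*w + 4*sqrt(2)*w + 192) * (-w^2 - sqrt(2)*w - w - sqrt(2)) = -w^5 + w^4 + sqrt(2)*w^4 - sqrt(2)*w^3 + 102*w^3 - 100*w^2 + 94*sqrt(2)*w^2 - 200*w - 96*sqrt(2)*w - 192*sqrt(2)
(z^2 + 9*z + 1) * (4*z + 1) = 4*z^3 + 37*z^2 + 13*z + 1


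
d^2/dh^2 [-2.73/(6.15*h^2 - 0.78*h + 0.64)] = (206.51085*h^2 - 26.19162*h - 2.73*(12.3*h - 0.78)*(24.6*h - 1.56) + 21.49056)/(6.15*h^2 - 0.78*h + 0.64)^3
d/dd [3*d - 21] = 3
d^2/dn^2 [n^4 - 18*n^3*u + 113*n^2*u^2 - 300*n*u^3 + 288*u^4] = 12*n^2 - 108*n*u + 226*u^2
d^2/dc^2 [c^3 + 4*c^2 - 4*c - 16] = 6*c + 8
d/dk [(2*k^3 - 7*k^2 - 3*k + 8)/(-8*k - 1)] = (-32*k^3 + 50*k^2 + 14*k + 67)/(64*k^2 + 16*k + 1)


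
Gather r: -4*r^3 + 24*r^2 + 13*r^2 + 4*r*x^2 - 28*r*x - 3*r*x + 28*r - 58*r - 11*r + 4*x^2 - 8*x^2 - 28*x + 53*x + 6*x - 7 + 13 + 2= -4*r^3 + 37*r^2 + r*(4*x^2 - 31*x - 41) - 4*x^2 + 31*x + 8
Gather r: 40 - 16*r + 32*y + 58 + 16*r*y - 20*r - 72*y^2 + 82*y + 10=r*(16*y - 36) - 72*y^2 + 114*y + 108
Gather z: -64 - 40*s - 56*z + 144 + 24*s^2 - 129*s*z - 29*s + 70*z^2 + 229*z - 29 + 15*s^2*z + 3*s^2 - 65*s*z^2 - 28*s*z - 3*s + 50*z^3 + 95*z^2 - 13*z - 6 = 27*s^2 - 72*s + 50*z^3 + z^2*(165 - 65*s) + z*(15*s^2 - 157*s + 160) + 45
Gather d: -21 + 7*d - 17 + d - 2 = 8*d - 40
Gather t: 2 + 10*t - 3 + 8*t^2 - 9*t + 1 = 8*t^2 + t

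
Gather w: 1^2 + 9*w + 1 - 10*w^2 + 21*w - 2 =-10*w^2 + 30*w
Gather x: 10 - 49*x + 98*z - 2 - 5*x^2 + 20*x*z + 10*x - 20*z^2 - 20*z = -5*x^2 + x*(20*z - 39) - 20*z^2 + 78*z + 8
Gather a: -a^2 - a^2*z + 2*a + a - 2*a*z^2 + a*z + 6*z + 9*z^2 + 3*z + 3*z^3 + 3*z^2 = a^2*(-z - 1) + a*(-2*z^2 + z + 3) + 3*z^3 + 12*z^2 + 9*z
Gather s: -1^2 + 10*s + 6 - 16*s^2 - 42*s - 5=-16*s^2 - 32*s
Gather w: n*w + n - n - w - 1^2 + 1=w*(n - 1)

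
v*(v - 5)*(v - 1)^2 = v^4 - 7*v^3 + 11*v^2 - 5*v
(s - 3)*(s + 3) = s^2 - 9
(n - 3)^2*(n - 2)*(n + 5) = n^4 - 3*n^3 - 19*n^2 + 87*n - 90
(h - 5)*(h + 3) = h^2 - 2*h - 15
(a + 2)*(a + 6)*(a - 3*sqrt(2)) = a^3 - 3*sqrt(2)*a^2 + 8*a^2 - 24*sqrt(2)*a + 12*a - 36*sqrt(2)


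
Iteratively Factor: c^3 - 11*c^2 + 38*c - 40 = (c - 5)*(c^2 - 6*c + 8) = (c - 5)*(c - 2)*(c - 4)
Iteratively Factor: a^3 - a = (a - 1)*(a^2 + a) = a*(a - 1)*(a + 1)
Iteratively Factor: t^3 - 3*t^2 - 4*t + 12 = (t + 2)*(t^2 - 5*t + 6) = (t - 3)*(t + 2)*(t - 2)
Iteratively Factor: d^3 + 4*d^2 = (d)*(d^2 + 4*d) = d^2*(d + 4)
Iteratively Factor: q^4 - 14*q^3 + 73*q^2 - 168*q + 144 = (q - 3)*(q^3 - 11*q^2 + 40*q - 48) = (q - 3)^2*(q^2 - 8*q + 16) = (q - 4)*(q - 3)^2*(q - 4)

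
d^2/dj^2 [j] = 0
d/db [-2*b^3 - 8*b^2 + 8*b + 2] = -6*b^2 - 16*b + 8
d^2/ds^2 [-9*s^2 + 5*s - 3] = -18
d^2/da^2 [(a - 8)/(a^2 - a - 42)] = 2*(3*(3 - a)*(-a^2 + a + 42) - (a - 8)*(2*a - 1)^2)/(-a^2 + a + 42)^3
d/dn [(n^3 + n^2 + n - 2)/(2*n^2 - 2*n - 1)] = (2*n^4 - 4*n^3 - 7*n^2 + 6*n - 5)/(4*n^4 - 8*n^3 + 4*n + 1)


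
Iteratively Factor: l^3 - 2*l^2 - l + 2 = (l - 1)*(l^2 - l - 2) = (l - 2)*(l - 1)*(l + 1)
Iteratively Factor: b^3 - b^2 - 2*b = (b)*(b^2 - b - 2) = b*(b - 2)*(b + 1)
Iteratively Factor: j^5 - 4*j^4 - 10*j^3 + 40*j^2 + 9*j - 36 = (j + 3)*(j^4 - 7*j^3 + 11*j^2 + 7*j - 12) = (j - 1)*(j + 3)*(j^3 - 6*j^2 + 5*j + 12) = (j - 3)*(j - 1)*(j + 3)*(j^2 - 3*j - 4) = (j - 4)*(j - 3)*(j - 1)*(j + 3)*(j + 1)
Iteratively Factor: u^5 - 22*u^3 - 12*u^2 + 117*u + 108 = (u + 3)*(u^4 - 3*u^3 - 13*u^2 + 27*u + 36) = (u + 3)^2*(u^3 - 6*u^2 + 5*u + 12) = (u + 1)*(u + 3)^2*(u^2 - 7*u + 12) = (u - 4)*(u + 1)*(u + 3)^2*(u - 3)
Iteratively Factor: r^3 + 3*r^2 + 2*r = (r + 2)*(r^2 + r) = (r + 1)*(r + 2)*(r)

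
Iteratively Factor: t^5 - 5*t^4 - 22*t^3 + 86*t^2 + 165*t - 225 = (t + 3)*(t^4 - 8*t^3 + 2*t^2 + 80*t - 75) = (t + 3)^2*(t^3 - 11*t^2 + 35*t - 25) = (t - 5)*(t + 3)^2*(t^2 - 6*t + 5) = (t - 5)^2*(t + 3)^2*(t - 1)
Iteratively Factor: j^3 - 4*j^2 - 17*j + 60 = (j + 4)*(j^2 - 8*j + 15) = (j - 3)*(j + 4)*(j - 5)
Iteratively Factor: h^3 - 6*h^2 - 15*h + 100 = (h + 4)*(h^2 - 10*h + 25) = (h - 5)*(h + 4)*(h - 5)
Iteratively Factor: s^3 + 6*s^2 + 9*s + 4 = (s + 4)*(s^2 + 2*s + 1) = (s + 1)*(s + 4)*(s + 1)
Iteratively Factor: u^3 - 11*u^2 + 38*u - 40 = (u - 4)*(u^2 - 7*u + 10) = (u - 4)*(u - 2)*(u - 5)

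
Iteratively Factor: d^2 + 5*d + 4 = (d + 1)*(d + 4)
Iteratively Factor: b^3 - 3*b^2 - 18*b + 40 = (b - 5)*(b^2 + 2*b - 8) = (b - 5)*(b + 4)*(b - 2)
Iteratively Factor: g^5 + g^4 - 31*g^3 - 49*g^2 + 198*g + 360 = (g + 3)*(g^4 - 2*g^3 - 25*g^2 + 26*g + 120) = (g + 2)*(g + 3)*(g^3 - 4*g^2 - 17*g + 60) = (g + 2)*(g + 3)*(g + 4)*(g^2 - 8*g + 15) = (g - 3)*(g + 2)*(g + 3)*(g + 4)*(g - 5)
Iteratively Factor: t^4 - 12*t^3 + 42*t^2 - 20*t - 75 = (t - 5)*(t^3 - 7*t^2 + 7*t + 15) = (t - 5)*(t - 3)*(t^2 - 4*t - 5) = (t - 5)*(t - 3)*(t + 1)*(t - 5)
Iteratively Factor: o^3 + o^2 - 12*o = (o + 4)*(o^2 - 3*o) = o*(o + 4)*(o - 3)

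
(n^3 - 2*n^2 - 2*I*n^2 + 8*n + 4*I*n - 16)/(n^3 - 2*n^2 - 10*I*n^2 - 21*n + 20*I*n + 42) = (n^2 - 2*I*n + 8)/(n^2 - 10*I*n - 21)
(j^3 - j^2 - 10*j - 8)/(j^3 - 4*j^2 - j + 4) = (j + 2)/(j - 1)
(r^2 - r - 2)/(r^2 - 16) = (r^2 - r - 2)/(r^2 - 16)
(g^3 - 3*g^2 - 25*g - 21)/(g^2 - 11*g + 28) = (g^2 + 4*g + 3)/(g - 4)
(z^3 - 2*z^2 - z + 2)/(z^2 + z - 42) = (z^3 - 2*z^2 - z + 2)/(z^2 + z - 42)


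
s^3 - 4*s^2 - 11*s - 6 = (s - 6)*(s + 1)^2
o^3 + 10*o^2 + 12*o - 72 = (o - 2)*(o + 6)^2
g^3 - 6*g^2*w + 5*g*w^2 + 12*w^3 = (g - 4*w)*(g - 3*w)*(g + w)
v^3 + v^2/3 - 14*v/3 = v*(v - 2)*(v + 7/3)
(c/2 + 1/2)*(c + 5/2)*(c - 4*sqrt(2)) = c^3/2 - 2*sqrt(2)*c^2 + 7*c^2/4 - 7*sqrt(2)*c + 5*c/4 - 5*sqrt(2)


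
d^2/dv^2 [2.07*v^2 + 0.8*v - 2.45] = 4.14000000000000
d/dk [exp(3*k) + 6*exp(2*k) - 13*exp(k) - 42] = (3*exp(2*k) + 12*exp(k) - 13)*exp(k)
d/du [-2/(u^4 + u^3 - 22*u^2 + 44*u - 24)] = 2*(4*u^3 + 3*u^2 - 44*u + 44)/(u^4 + u^3 - 22*u^2 + 44*u - 24)^2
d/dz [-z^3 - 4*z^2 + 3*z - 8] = -3*z^2 - 8*z + 3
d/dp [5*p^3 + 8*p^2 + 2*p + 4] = 15*p^2 + 16*p + 2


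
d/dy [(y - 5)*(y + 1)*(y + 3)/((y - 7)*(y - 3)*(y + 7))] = 2*(-y^4 - 32*y^3 + 242*y^2 - 192*y - 1617)/(y^6 - 6*y^5 - 89*y^4 + 588*y^3 + 1519*y^2 - 14406*y + 21609)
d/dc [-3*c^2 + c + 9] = 1 - 6*c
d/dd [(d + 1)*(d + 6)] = 2*d + 7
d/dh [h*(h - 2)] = 2*h - 2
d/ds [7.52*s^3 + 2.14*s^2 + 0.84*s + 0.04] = 22.56*s^2 + 4.28*s + 0.84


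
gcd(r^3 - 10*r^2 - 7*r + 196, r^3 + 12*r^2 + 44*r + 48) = r + 4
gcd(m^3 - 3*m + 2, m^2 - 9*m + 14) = 1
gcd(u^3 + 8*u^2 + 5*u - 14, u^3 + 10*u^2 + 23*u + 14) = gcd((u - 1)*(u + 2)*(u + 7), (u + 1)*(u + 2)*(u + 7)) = u^2 + 9*u + 14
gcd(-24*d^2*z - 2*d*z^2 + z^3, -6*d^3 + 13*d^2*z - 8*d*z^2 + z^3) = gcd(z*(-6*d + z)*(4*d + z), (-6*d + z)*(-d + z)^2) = -6*d + z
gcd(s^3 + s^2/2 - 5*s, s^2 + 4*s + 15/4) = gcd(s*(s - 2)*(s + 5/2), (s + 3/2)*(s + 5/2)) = s + 5/2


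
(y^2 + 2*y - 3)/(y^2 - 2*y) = (y^2 + 2*y - 3)/(y*(y - 2))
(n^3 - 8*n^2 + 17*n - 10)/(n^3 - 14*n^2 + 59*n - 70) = (n - 1)/(n - 7)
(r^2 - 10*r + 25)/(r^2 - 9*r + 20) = (r - 5)/(r - 4)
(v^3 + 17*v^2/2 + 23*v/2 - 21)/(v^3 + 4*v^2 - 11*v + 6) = (v + 7/2)/(v - 1)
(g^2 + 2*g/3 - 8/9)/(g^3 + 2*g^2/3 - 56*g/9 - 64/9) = (3*g - 2)/(3*g^2 - 2*g - 16)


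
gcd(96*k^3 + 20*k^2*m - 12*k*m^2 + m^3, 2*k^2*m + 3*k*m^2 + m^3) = 2*k + m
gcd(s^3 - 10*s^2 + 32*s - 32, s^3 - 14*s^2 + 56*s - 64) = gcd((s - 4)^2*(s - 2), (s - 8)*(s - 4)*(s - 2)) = s^2 - 6*s + 8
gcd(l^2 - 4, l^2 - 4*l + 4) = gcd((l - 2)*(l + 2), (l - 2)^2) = l - 2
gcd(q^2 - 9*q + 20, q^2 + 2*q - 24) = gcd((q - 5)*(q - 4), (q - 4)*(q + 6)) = q - 4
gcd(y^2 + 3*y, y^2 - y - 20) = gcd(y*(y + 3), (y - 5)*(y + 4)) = 1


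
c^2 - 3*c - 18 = (c - 6)*(c + 3)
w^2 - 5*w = w*(w - 5)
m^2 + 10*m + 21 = (m + 3)*(m + 7)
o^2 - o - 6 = (o - 3)*(o + 2)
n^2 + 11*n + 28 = (n + 4)*(n + 7)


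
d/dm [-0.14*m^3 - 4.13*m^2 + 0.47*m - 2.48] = -0.42*m^2 - 8.26*m + 0.47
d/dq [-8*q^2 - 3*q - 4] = -16*q - 3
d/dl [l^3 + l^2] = l*(3*l + 2)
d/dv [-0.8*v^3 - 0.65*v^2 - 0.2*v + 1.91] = -2.4*v^2 - 1.3*v - 0.2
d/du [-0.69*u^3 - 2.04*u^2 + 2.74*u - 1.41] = -2.07*u^2 - 4.08*u + 2.74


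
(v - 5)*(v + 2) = v^2 - 3*v - 10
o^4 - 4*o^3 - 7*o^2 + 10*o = o*(o - 5)*(o - 1)*(o + 2)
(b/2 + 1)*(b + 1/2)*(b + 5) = b^3/2 + 15*b^2/4 + 27*b/4 + 5/2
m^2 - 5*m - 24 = (m - 8)*(m + 3)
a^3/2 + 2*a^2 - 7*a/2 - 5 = (a/2 + 1/2)*(a - 2)*(a + 5)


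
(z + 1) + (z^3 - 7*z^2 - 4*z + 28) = z^3 - 7*z^2 - 3*z + 29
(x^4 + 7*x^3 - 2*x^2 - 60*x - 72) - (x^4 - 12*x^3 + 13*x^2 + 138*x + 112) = 19*x^3 - 15*x^2 - 198*x - 184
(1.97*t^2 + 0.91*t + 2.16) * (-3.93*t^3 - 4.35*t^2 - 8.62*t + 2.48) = -7.7421*t^5 - 12.1458*t^4 - 29.4287*t^3 - 12.3546*t^2 - 16.3624*t + 5.3568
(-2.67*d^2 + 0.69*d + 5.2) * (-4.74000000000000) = 12.6558*d^2 - 3.2706*d - 24.648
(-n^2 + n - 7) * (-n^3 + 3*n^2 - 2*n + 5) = n^5 - 4*n^4 + 12*n^3 - 28*n^2 + 19*n - 35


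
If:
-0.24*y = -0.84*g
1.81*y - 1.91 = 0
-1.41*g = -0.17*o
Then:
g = 0.30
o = 2.50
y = 1.06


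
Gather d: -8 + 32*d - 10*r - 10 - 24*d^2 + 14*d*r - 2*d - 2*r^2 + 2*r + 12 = -24*d^2 + d*(14*r + 30) - 2*r^2 - 8*r - 6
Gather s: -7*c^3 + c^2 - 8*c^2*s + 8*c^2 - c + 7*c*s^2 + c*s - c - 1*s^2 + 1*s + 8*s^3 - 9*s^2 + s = -7*c^3 + 9*c^2 - 2*c + 8*s^3 + s^2*(7*c - 10) + s*(-8*c^2 + c + 2)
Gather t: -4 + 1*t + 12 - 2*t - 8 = -t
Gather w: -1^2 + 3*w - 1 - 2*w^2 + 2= -2*w^2 + 3*w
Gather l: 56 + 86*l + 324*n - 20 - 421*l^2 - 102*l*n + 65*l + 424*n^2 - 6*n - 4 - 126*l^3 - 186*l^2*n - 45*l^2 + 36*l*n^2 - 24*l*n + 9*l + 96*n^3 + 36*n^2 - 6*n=-126*l^3 + l^2*(-186*n - 466) + l*(36*n^2 - 126*n + 160) + 96*n^3 + 460*n^2 + 312*n + 32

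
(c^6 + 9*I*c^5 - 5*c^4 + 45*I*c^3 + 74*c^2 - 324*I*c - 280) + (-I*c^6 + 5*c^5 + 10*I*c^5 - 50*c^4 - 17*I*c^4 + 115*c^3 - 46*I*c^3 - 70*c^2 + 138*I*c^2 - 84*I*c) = c^6 - I*c^6 + 5*c^5 + 19*I*c^5 - 55*c^4 - 17*I*c^4 + 115*c^3 - I*c^3 + 4*c^2 + 138*I*c^2 - 408*I*c - 280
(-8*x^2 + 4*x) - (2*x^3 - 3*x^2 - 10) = -2*x^3 - 5*x^2 + 4*x + 10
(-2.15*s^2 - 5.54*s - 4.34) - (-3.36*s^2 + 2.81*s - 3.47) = 1.21*s^2 - 8.35*s - 0.87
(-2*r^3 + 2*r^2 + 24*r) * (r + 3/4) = -2*r^4 + r^3/2 + 51*r^2/2 + 18*r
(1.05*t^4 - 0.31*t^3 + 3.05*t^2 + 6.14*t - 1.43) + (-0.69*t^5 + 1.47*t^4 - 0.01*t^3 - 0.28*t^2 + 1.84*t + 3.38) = -0.69*t^5 + 2.52*t^4 - 0.32*t^3 + 2.77*t^2 + 7.98*t + 1.95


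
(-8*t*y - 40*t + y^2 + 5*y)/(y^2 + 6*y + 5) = (-8*t + y)/(y + 1)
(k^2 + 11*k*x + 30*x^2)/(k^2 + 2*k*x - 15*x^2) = (-k - 6*x)/(-k + 3*x)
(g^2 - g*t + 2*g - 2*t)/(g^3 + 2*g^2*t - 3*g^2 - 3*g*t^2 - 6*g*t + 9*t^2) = (g + 2)/(g^2 + 3*g*t - 3*g - 9*t)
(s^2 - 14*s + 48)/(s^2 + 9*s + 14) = (s^2 - 14*s + 48)/(s^2 + 9*s + 14)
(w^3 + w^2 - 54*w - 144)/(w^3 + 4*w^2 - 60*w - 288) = (w + 3)/(w + 6)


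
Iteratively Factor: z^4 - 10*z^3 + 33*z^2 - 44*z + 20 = (z - 2)*(z^3 - 8*z^2 + 17*z - 10) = (z - 5)*(z - 2)*(z^2 - 3*z + 2) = (z - 5)*(z - 2)*(z - 1)*(z - 2)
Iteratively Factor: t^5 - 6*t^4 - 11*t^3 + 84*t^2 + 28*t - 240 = (t + 2)*(t^4 - 8*t^3 + 5*t^2 + 74*t - 120) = (t - 4)*(t + 2)*(t^3 - 4*t^2 - 11*t + 30) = (t - 4)*(t - 2)*(t + 2)*(t^2 - 2*t - 15) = (t - 4)*(t - 2)*(t + 2)*(t + 3)*(t - 5)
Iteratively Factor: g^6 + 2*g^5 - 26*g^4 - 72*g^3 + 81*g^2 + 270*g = (g + 3)*(g^5 - g^4 - 23*g^3 - 3*g^2 + 90*g) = (g - 2)*(g + 3)*(g^4 + g^3 - 21*g^2 - 45*g) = g*(g - 2)*(g + 3)*(g^3 + g^2 - 21*g - 45) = g*(g - 2)*(g + 3)^2*(g^2 - 2*g - 15) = g*(g - 5)*(g - 2)*(g + 3)^2*(g + 3)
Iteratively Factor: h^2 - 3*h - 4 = (h - 4)*(h + 1)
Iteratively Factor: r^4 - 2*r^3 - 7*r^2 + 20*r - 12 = (r + 3)*(r^3 - 5*r^2 + 8*r - 4) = (r - 1)*(r + 3)*(r^2 - 4*r + 4) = (r - 2)*(r - 1)*(r + 3)*(r - 2)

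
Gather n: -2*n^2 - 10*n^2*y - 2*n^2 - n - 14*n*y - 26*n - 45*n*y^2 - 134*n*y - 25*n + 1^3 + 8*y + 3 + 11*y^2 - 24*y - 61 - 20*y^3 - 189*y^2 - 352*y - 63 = n^2*(-10*y - 4) + n*(-45*y^2 - 148*y - 52) - 20*y^3 - 178*y^2 - 368*y - 120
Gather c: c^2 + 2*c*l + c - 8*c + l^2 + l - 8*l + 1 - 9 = c^2 + c*(2*l - 7) + l^2 - 7*l - 8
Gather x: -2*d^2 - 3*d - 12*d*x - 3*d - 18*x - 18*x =-2*d^2 - 6*d + x*(-12*d - 36)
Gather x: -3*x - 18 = -3*x - 18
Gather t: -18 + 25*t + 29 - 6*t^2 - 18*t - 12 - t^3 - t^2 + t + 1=-t^3 - 7*t^2 + 8*t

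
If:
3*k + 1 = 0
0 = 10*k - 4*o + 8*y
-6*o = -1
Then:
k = -1/3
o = 1/6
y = 1/2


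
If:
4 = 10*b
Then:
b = 2/5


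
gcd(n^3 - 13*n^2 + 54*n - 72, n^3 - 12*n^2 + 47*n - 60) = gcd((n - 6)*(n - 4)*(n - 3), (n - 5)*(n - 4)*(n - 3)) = n^2 - 7*n + 12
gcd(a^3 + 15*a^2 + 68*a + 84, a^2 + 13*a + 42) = a^2 + 13*a + 42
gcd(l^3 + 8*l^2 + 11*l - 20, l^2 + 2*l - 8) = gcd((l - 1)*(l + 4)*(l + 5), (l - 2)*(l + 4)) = l + 4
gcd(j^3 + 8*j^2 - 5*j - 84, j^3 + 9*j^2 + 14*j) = j + 7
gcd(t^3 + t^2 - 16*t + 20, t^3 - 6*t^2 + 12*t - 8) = t^2 - 4*t + 4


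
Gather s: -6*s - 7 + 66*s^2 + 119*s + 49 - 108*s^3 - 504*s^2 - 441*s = -108*s^3 - 438*s^2 - 328*s + 42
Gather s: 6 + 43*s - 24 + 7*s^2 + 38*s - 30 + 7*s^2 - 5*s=14*s^2 + 76*s - 48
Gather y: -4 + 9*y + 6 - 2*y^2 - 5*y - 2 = -2*y^2 + 4*y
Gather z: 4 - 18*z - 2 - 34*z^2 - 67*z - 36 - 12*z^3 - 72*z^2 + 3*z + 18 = -12*z^3 - 106*z^2 - 82*z - 16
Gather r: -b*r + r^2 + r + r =r^2 + r*(2 - b)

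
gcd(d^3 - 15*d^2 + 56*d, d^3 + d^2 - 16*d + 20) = 1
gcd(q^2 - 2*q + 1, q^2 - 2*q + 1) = q^2 - 2*q + 1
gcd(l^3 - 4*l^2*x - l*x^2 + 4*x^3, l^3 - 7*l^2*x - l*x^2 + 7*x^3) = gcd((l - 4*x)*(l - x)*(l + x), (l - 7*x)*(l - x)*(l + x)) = -l^2 + x^2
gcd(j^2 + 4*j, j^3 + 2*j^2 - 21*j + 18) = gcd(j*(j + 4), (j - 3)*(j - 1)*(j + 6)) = 1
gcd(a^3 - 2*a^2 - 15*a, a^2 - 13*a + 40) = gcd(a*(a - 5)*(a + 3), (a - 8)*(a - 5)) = a - 5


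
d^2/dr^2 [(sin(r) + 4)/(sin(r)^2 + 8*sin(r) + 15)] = (-sin(r)^5 - 8*sin(r)^4 - 4*sin(r)^3 + 128*sin(r)^2 + 357*sin(r) + 152)/(sin(r)^2 + 8*sin(r) + 15)^3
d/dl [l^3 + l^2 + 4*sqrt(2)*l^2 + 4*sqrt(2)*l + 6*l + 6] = 3*l^2 + 2*l + 8*sqrt(2)*l + 4*sqrt(2) + 6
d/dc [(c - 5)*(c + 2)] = 2*c - 3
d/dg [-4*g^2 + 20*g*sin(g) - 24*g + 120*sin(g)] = 20*g*cos(g) - 8*g + 20*sin(g) + 120*cos(g) - 24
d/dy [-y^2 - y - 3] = -2*y - 1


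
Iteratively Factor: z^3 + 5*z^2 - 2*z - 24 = (z - 2)*(z^2 + 7*z + 12) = (z - 2)*(z + 4)*(z + 3)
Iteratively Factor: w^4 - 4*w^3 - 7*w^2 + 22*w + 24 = (w - 4)*(w^3 - 7*w - 6) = (w - 4)*(w - 3)*(w^2 + 3*w + 2) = (w - 4)*(w - 3)*(w + 2)*(w + 1)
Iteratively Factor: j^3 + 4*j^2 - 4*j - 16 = (j + 2)*(j^2 + 2*j - 8) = (j - 2)*(j + 2)*(j + 4)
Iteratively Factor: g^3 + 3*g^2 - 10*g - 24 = (g - 3)*(g^2 + 6*g + 8) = (g - 3)*(g + 4)*(g + 2)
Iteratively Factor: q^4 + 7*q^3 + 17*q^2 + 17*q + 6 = (q + 1)*(q^3 + 6*q^2 + 11*q + 6) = (q + 1)^2*(q^2 + 5*q + 6) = (q + 1)^2*(q + 3)*(q + 2)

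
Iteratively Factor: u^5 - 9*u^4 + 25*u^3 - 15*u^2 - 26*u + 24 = (u - 3)*(u^4 - 6*u^3 + 7*u^2 + 6*u - 8) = (u - 3)*(u - 1)*(u^3 - 5*u^2 + 2*u + 8) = (u - 3)*(u - 1)*(u + 1)*(u^2 - 6*u + 8) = (u - 3)*(u - 2)*(u - 1)*(u + 1)*(u - 4)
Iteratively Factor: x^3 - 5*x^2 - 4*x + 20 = (x - 5)*(x^2 - 4) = (x - 5)*(x + 2)*(x - 2)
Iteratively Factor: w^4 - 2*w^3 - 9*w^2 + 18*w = (w + 3)*(w^3 - 5*w^2 + 6*w) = w*(w + 3)*(w^2 - 5*w + 6) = w*(w - 3)*(w + 3)*(w - 2)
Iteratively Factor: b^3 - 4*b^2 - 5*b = (b)*(b^2 - 4*b - 5) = b*(b - 5)*(b + 1)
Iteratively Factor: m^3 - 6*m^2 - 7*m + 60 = (m - 4)*(m^2 - 2*m - 15) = (m - 4)*(m + 3)*(m - 5)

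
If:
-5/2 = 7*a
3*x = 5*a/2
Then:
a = -5/14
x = -25/84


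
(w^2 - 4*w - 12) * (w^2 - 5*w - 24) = w^4 - 9*w^3 - 16*w^2 + 156*w + 288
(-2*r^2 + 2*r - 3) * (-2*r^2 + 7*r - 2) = 4*r^4 - 18*r^3 + 24*r^2 - 25*r + 6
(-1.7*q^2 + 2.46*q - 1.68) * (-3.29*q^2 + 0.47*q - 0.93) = 5.593*q^4 - 8.8924*q^3 + 8.2644*q^2 - 3.0774*q + 1.5624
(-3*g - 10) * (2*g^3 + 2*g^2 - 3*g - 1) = -6*g^4 - 26*g^3 - 11*g^2 + 33*g + 10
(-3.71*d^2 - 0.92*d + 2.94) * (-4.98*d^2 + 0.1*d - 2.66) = 18.4758*d^4 + 4.2106*d^3 - 4.8646*d^2 + 2.7412*d - 7.8204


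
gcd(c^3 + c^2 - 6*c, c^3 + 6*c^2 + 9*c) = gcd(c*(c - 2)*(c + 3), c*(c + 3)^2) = c^2 + 3*c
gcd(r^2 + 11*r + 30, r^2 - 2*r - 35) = r + 5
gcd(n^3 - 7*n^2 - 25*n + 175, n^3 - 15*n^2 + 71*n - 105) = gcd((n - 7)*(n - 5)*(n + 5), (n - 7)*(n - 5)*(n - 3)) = n^2 - 12*n + 35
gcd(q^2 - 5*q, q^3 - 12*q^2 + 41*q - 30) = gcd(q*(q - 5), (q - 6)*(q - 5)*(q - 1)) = q - 5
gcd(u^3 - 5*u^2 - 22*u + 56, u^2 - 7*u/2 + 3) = u - 2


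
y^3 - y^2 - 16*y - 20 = (y - 5)*(y + 2)^2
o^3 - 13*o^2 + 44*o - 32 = (o - 8)*(o - 4)*(o - 1)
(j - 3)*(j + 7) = j^2 + 4*j - 21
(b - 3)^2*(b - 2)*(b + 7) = b^4 - b^3 - 35*b^2 + 129*b - 126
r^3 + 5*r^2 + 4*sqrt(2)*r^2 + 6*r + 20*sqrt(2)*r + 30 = (r + 5)*(r + sqrt(2))*(r + 3*sqrt(2))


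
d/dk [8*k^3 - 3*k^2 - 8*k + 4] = 24*k^2 - 6*k - 8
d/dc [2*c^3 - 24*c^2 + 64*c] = 6*c^2 - 48*c + 64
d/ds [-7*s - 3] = -7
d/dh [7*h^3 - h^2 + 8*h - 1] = 21*h^2 - 2*h + 8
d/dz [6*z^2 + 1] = 12*z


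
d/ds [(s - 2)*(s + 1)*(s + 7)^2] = 4*s^3 + 39*s^2 + 66*s - 77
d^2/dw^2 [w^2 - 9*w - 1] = 2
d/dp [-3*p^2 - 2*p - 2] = -6*p - 2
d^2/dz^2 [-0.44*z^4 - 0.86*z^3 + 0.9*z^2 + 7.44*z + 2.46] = -5.28*z^2 - 5.16*z + 1.8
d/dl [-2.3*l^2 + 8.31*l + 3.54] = 8.31 - 4.6*l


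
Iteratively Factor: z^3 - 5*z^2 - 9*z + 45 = (z - 5)*(z^2 - 9) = (z - 5)*(z + 3)*(z - 3)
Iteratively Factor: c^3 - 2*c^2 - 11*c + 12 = (c - 4)*(c^2 + 2*c - 3) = (c - 4)*(c + 3)*(c - 1)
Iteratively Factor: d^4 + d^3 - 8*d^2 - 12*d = (d + 2)*(d^3 - d^2 - 6*d) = (d + 2)^2*(d^2 - 3*d) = d*(d + 2)^2*(d - 3)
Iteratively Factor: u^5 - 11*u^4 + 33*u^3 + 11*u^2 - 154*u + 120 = (u - 1)*(u^4 - 10*u^3 + 23*u^2 + 34*u - 120) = (u - 3)*(u - 1)*(u^3 - 7*u^2 + 2*u + 40) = (u - 4)*(u - 3)*(u - 1)*(u^2 - 3*u - 10) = (u - 5)*(u - 4)*(u - 3)*(u - 1)*(u + 2)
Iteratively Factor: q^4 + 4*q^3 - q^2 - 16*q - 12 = (q + 3)*(q^3 + q^2 - 4*q - 4) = (q + 2)*(q + 3)*(q^2 - q - 2) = (q - 2)*(q + 2)*(q + 3)*(q + 1)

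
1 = 1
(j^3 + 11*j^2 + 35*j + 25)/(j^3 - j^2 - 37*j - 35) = (j + 5)/(j - 7)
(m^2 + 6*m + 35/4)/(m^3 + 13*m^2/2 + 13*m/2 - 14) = (m + 5/2)/(m^2 + 3*m - 4)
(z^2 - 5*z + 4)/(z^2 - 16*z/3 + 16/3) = 3*(z - 1)/(3*z - 4)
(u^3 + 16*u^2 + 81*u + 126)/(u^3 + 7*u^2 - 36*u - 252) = (u + 3)/(u - 6)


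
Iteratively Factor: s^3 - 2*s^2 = (s - 2)*(s^2) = s*(s - 2)*(s)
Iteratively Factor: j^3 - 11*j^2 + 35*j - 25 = (j - 1)*(j^2 - 10*j + 25) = (j - 5)*(j - 1)*(j - 5)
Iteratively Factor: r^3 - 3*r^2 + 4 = (r - 2)*(r^2 - r - 2) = (r - 2)*(r + 1)*(r - 2)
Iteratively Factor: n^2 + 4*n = (n + 4)*(n)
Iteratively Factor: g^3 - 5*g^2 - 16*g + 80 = (g + 4)*(g^2 - 9*g + 20) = (g - 5)*(g + 4)*(g - 4)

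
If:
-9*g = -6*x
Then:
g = 2*x/3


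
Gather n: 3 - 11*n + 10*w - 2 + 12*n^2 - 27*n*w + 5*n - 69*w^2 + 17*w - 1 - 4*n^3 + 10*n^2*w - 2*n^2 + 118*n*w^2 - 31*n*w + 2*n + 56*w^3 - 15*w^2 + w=-4*n^3 + n^2*(10*w + 10) + n*(118*w^2 - 58*w - 4) + 56*w^3 - 84*w^2 + 28*w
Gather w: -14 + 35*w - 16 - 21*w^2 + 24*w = -21*w^2 + 59*w - 30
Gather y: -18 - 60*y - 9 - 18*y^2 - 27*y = -18*y^2 - 87*y - 27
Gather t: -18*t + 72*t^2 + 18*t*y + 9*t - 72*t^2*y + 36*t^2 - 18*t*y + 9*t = t^2*(108 - 72*y)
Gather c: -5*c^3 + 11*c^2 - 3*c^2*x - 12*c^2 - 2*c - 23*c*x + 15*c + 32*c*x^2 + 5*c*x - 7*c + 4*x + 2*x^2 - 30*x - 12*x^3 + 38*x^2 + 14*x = -5*c^3 + c^2*(-3*x - 1) + c*(32*x^2 - 18*x + 6) - 12*x^3 + 40*x^2 - 12*x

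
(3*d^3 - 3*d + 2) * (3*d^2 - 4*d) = 9*d^5 - 12*d^4 - 9*d^3 + 18*d^2 - 8*d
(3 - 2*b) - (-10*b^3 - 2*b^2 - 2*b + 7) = 10*b^3 + 2*b^2 - 4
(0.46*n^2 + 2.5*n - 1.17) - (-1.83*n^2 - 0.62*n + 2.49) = 2.29*n^2 + 3.12*n - 3.66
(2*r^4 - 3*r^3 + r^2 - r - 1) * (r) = 2*r^5 - 3*r^4 + r^3 - r^2 - r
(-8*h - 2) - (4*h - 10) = 8 - 12*h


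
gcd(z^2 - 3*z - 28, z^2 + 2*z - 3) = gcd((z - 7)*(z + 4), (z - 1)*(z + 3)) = 1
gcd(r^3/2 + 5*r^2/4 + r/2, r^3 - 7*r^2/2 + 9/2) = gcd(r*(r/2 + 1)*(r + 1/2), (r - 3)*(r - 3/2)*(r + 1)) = 1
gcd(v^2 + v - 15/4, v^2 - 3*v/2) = v - 3/2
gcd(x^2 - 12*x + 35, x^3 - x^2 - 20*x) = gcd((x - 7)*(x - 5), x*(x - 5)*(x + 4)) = x - 5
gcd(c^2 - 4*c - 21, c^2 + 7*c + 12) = c + 3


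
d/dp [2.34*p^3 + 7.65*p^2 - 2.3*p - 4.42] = 7.02*p^2 + 15.3*p - 2.3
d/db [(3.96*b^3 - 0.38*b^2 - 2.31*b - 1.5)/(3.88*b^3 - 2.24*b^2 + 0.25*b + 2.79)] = (-7.105427357601e-15*b^5 - 7.396*b^4 + 19.9056*b^3 + 45.3358*b^2 - 8.8404*b - 6.0699)/(15.0544*b^6 - 17.3824*b^5 + 6.9576*b^4 + 20.5304*b^3 - 12.4367*b^2 + 1.395*b + 7.7841)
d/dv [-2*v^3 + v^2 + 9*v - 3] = -6*v^2 + 2*v + 9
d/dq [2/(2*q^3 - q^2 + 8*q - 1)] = 4*(-3*q^2 + q - 4)/(2*q^3 - q^2 + 8*q - 1)^2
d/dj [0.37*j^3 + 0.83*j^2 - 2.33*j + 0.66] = 1.11*j^2 + 1.66*j - 2.33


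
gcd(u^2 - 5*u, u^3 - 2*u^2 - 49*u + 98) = 1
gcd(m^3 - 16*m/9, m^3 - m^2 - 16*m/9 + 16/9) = m^2 - 16/9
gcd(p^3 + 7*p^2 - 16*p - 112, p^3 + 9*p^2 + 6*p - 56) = p^2 + 11*p + 28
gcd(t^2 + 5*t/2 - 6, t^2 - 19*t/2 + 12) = t - 3/2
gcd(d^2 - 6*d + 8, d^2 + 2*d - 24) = d - 4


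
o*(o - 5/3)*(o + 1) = o^3 - 2*o^2/3 - 5*o/3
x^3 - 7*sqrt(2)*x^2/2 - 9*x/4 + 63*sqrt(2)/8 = (x - 3/2)*(x + 3/2)*(x - 7*sqrt(2)/2)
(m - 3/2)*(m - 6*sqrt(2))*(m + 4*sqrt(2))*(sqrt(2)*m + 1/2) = sqrt(2)*m^4 - 7*m^3/2 - 3*sqrt(2)*m^3/2 - 49*sqrt(2)*m^2 + 21*m^2/4 - 24*m + 147*sqrt(2)*m/2 + 36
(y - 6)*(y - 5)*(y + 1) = y^3 - 10*y^2 + 19*y + 30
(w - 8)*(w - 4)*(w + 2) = w^3 - 10*w^2 + 8*w + 64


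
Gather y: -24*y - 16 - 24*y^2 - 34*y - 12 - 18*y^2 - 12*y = -42*y^2 - 70*y - 28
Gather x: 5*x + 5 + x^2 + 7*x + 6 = x^2 + 12*x + 11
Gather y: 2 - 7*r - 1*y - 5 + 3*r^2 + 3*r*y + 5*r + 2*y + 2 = 3*r^2 - 2*r + y*(3*r + 1) - 1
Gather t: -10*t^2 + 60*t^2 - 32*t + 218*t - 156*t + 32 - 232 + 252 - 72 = 50*t^2 + 30*t - 20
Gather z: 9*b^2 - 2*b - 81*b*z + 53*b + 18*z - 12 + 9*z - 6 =9*b^2 + 51*b + z*(27 - 81*b) - 18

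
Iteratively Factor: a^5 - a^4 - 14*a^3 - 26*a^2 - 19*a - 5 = (a + 1)*(a^4 - 2*a^3 - 12*a^2 - 14*a - 5) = (a + 1)^2*(a^3 - 3*a^2 - 9*a - 5) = (a + 1)^3*(a^2 - 4*a - 5) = (a + 1)^4*(a - 5)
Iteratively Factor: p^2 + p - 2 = (p + 2)*(p - 1)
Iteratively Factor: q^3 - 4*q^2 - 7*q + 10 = (q - 5)*(q^2 + q - 2) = (q - 5)*(q - 1)*(q + 2)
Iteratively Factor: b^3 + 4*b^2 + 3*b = (b)*(b^2 + 4*b + 3) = b*(b + 3)*(b + 1)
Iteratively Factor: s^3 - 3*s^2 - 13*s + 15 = (s - 5)*(s^2 + 2*s - 3) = (s - 5)*(s + 3)*(s - 1)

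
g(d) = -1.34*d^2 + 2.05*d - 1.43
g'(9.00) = -22.07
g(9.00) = -91.52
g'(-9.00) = 26.17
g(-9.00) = -128.42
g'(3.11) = -6.28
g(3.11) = -8.02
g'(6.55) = -15.50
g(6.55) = -45.49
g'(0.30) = 1.25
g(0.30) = -0.94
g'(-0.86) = 4.35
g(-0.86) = -4.18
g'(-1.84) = 6.98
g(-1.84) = -9.74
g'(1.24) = -1.27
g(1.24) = -0.95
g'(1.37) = -1.62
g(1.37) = -1.14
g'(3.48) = -7.28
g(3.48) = -10.52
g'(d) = 2.05 - 2.68*d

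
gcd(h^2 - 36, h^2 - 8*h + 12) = h - 6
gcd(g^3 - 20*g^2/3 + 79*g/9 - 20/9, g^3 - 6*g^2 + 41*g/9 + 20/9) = g^2 - 19*g/3 + 20/3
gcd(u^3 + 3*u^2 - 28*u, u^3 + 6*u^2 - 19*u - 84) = u^2 + 3*u - 28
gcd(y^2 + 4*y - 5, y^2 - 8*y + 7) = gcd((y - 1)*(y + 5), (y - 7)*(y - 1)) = y - 1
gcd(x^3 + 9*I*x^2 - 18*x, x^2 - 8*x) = x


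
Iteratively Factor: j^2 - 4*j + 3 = (j - 1)*(j - 3)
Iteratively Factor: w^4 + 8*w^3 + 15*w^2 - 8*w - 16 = (w + 4)*(w^3 + 4*w^2 - w - 4) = (w + 4)^2*(w^2 - 1) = (w + 1)*(w + 4)^2*(w - 1)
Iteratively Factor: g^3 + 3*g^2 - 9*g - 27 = (g + 3)*(g^2 - 9) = (g - 3)*(g + 3)*(g + 3)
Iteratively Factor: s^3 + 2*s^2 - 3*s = (s + 3)*(s^2 - s) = s*(s + 3)*(s - 1)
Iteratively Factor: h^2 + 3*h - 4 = (h + 4)*(h - 1)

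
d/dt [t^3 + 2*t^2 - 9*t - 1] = 3*t^2 + 4*t - 9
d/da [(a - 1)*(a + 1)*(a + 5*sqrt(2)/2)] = 3*a^2 + 5*sqrt(2)*a - 1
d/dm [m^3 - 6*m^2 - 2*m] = 3*m^2 - 12*m - 2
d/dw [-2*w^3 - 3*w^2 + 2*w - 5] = -6*w^2 - 6*w + 2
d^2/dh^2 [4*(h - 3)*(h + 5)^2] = 24*h + 56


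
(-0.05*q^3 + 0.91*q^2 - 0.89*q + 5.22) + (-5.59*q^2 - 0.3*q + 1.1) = -0.05*q^3 - 4.68*q^2 - 1.19*q + 6.32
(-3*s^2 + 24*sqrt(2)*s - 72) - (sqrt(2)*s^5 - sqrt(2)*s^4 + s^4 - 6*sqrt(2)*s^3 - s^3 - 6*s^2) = -sqrt(2)*s^5 - s^4 + sqrt(2)*s^4 + s^3 + 6*sqrt(2)*s^3 + 3*s^2 + 24*sqrt(2)*s - 72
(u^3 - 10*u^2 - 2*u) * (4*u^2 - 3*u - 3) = 4*u^5 - 43*u^4 + 19*u^3 + 36*u^2 + 6*u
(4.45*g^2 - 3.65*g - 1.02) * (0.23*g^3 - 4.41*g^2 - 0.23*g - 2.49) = 1.0235*g^5 - 20.464*g^4 + 14.8384*g^3 - 5.7428*g^2 + 9.3231*g + 2.5398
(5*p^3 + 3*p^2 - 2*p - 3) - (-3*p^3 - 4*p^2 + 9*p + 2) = 8*p^3 + 7*p^2 - 11*p - 5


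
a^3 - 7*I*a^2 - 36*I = (a - 6*I)*(a - 3*I)*(a + 2*I)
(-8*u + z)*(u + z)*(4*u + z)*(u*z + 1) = -32*u^4*z - 36*u^3*z^2 - 32*u^3 - 3*u^2*z^3 - 36*u^2*z + u*z^4 - 3*u*z^2 + z^3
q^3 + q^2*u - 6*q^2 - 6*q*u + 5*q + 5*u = (q - 5)*(q - 1)*(q + u)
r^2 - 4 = (r - 2)*(r + 2)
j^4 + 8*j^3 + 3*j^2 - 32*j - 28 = (j - 2)*(j + 1)*(j + 2)*(j + 7)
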